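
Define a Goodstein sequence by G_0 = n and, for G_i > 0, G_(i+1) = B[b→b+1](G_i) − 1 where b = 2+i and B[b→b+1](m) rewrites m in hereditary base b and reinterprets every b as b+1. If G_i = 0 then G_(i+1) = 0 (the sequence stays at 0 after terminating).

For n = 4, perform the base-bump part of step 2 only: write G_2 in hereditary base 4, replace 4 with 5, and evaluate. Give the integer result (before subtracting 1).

61

(0) 4|_2 = 2^2 ↦ 3^3|_3 = 27 ⇒ 26
(1) 26|_3 = 2·3^2 + 2·3 + 2 ↦ 2·4^2 + 2·4 + 2|_4 = 42 ⇒ 41
(2) 41|_4 = 2·4^2 + 2·4 + 1 ↦ 2·5^2 + 2·5 + 1|_5 = 61 ⇒ 60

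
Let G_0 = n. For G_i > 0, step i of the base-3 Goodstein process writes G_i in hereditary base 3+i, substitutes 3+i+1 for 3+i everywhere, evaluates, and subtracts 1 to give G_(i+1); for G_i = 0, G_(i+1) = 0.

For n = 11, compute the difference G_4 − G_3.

(0) 11|_3 = 3^2 + 2 ↦ 4^2 + 2|_4 = 18 ⇒ 17
(1) 17|_4 = 4^2 + 1 ↦ 5^2 + 1|_5 = 26 ⇒ 25
(2) 25|_5 = 5^2 ↦ 6^2|_6 = 36 ⇒ 35
(3) 35|_6 = 5·6 + 5 ↦ 5·7 + 5|_7 = 40 ⇒ 39

4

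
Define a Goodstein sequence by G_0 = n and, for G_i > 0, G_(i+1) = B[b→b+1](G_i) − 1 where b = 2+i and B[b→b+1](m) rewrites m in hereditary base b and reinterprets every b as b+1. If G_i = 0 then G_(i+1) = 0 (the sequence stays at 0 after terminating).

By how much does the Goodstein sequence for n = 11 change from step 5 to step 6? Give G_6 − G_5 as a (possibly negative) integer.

G_0 = 11. HB_2(11) = 2^(2 + 1) + 2 + 1. Bump = 85. G_1 = 84.
G_1 = 84. HB_3(84) = 3^(3 + 1) + 3. Bump = 1028. G_2 = 1027.
G_2 = 1027. HB_4(1027) = 4^(4 + 1) + 3. Bump = 15628. G_3 = 15627.
G_3 = 15627. HB_5(15627) = 5^(5 + 1) + 2. Bump = 279938. G_4 = 279937.
G_4 = 279937. HB_6(279937) = 6^(6 + 1) + 1. Bump = 5764802. G_5 = 5764801.
G_5 = 5764801. HB_7(5764801) = 7^(7 + 1). Bump = 134217728. G_6 = 134217727.

128452926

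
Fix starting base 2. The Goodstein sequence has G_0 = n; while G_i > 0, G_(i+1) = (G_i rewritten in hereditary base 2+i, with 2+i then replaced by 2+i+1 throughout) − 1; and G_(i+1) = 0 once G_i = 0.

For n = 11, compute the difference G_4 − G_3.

264310

[0] 11 ≡ 2^(2 + 1) + 2 + 1 (base 2). Lift 3: 85. −1: 84.
[1] 84 ≡ 3^(3 + 1) + 3 (base 3). Lift 4: 1028. −1: 1027.
[2] 1027 ≡ 4^(4 + 1) + 3 (base 4). Lift 5: 15628. −1: 15627.
[3] 15627 ≡ 5^(5 + 1) + 2 (base 5). Lift 6: 279938. −1: 279937.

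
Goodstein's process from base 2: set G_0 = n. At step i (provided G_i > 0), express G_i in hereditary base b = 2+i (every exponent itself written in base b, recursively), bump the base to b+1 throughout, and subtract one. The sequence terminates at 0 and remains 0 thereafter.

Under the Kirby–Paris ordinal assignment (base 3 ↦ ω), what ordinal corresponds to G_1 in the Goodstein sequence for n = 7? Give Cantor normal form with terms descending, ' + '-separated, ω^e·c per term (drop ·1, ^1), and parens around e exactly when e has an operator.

ω^ω + ω

base 2: 7 = 2^2 + 2 + 1; at 3: 3^3 + 3 + 1 = 31; next = 30
base 3: 30 = 3^3 + 3; at 4: 4^4 + 4 = 260; next = 259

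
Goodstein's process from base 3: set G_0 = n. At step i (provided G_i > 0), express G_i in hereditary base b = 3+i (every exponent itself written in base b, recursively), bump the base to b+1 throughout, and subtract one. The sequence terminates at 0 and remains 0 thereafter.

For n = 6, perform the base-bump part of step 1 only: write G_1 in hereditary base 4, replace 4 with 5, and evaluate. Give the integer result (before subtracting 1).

8

6 —HB3→ 2·3 —bump→ 2·4 = 8 —(−1)→ 7
7 —HB4→ 4 + 3 —bump→ 5 + 3 = 8 —(−1)→ 7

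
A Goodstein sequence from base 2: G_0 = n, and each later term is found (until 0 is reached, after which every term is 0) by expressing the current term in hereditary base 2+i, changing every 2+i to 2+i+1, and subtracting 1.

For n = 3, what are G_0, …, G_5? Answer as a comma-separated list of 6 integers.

3, 3, 3, 2, 1, 0

(0) 3|_2 = 2 + 1 ↦ 3 + 1|_3 = 4 ⇒ 3
(1) 3|_3 = 3 ↦ 4|_4 = 4 ⇒ 3
(2) 3|_4 = 3 ↦ 3|_5 = 3 ⇒ 2
(3) 2|_5 = 2 ↦ 2|_6 = 2 ⇒ 1
(4) 1|_6 = 1 ↦ 1|_7 = 1 ⇒ 0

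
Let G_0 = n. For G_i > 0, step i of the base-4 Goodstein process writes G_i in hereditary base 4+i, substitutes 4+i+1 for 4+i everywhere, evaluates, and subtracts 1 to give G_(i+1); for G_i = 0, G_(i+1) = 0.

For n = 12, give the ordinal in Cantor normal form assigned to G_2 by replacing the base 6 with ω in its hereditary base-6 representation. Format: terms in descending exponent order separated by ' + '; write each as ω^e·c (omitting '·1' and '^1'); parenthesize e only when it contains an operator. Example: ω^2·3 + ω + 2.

(0) 12|_4 = 3·4 ↦ 3·5|_5 = 15 ⇒ 14
(1) 14|_5 = 2·5 + 4 ↦ 2·6 + 4|_6 = 16 ⇒ 15

ω·2 + 3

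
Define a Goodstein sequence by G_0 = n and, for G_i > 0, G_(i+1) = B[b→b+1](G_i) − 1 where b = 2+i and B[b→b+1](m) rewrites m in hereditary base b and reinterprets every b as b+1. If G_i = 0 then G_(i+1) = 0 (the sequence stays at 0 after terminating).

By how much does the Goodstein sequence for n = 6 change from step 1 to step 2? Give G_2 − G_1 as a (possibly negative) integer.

228

G_0=6  [base 2] 2^2 + 2  →[2↦3]→  3^3 + 3 = 30  −1 ⇒ G_1=29
G_1=29  [base 3] 3^3 + 2  →[3↦4]→  4^4 + 2 = 258  −1 ⇒ G_2=257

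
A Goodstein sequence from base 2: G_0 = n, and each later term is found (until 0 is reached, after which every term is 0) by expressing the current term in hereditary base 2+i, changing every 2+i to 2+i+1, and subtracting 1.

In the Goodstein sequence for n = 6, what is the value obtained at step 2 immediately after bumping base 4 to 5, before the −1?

3126

6 —HB2→ 2^2 + 2 —bump→ 3^3 + 3 = 30 —(−1)→ 29
29 —HB3→ 3^3 + 2 —bump→ 4^4 + 2 = 258 —(−1)→ 257
257 —HB4→ 4^4 + 1 —bump→ 5^5 + 1 = 3126 —(−1)→ 3125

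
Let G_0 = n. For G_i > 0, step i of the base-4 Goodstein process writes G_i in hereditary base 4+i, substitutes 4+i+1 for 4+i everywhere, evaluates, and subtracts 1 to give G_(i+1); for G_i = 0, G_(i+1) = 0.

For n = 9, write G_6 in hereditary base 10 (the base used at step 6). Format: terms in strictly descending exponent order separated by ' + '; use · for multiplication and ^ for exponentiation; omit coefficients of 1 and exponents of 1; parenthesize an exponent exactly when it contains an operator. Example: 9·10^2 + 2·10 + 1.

10 + 1

G_0=9  [base 4] 2·4 + 1  →[4↦5]→  2·5 + 1 = 11  −1 ⇒ G_1=10
G_1=10  [base 5] 2·5  →[5↦6]→  2·6 = 12  −1 ⇒ G_2=11
G_2=11  [base 6] 6 + 5  →[6↦7]→  7 + 5 = 12  −1 ⇒ G_3=11
G_3=11  [base 7] 7 + 4  →[7↦8]→  8 + 4 = 12  −1 ⇒ G_4=11
G_4=11  [base 8] 8 + 3  →[8↦9]→  9 + 3 = 12  −1 ⇒ G_5=11
G_5=11  [base 9] 9 + 2  →[9↦10]→  10 + 2 = 12  −1 ⇒ G_6=11
G_6=11  [base 10] 10 + 1  →[10↦11]→  11 + 1 = 12  −1 ⇒ G_7=11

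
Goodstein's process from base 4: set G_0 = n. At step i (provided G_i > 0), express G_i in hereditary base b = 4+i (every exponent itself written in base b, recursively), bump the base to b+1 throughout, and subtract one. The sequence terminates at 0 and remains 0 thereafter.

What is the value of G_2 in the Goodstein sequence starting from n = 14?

step 0: 14 = 3·4 + 2; sub 5 for 4: 3·5 + 2; = 17; G_1 = 17−1 = 16
step 1: 16 = 3·5 + 1; sub 6 for 5: 3·6 + 1; = 19; G_2 = 19−1 = 18
step 2: 18 = 3·6; sub 7 for 6: 3·7; = 21; G_3 = 21−1 = 20

18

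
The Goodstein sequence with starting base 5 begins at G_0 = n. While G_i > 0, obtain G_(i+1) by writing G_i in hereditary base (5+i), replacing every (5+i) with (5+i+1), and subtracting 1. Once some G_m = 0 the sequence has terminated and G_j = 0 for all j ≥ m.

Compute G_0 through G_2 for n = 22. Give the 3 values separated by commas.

G_0 = 22. HB_5(22) = 4·5 + 2. Bump = 26. G_1 = 25.
G_1 = 25. HB_6(25) = 4·6 + 1. Bump = 29. G_2 = 28.

22, 25, 28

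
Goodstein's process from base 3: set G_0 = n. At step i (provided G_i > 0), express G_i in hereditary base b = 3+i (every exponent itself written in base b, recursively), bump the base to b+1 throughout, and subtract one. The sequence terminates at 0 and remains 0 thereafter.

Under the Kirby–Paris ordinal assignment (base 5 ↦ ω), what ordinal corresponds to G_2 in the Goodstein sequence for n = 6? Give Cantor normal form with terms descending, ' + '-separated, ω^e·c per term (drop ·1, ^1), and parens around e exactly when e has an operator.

ω + 2

G_0=6  [base 3] 2·3  →[3↦4]→  2·4 = 8  −1 ⇒ G_1=7
G_1=7  [base 4] 4 + 3  →[4↦5]→  5 + 3 = 8  −1 ⇒ G_2=7
G_2=7  [base 5] 5 + 2  →[5↦6]→  6 + 2 = 8  −1 ⇒ G_3=7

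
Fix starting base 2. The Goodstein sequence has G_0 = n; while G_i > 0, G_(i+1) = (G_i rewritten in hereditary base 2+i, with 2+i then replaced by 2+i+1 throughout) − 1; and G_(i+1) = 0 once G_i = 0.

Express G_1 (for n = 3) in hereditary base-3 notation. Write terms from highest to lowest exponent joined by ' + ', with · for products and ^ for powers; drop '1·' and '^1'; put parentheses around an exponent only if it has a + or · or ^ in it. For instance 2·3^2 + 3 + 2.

i=0: 3 = 2 + 1 (b=2); 2→3: 3 + 1 = 4; 4−1 = 3
i=1: 3 = 3 (b=3); 3→4: 4 = 4; 4−1 = 3

3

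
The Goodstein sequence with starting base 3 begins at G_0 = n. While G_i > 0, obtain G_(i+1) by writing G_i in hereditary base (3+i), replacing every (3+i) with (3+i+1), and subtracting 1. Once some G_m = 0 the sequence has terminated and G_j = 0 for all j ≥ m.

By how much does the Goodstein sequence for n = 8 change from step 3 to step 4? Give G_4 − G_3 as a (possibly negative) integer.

0

G_0 = 8. HB_3(8) = 2·3 + 2. Bump = 10. G_1 = 9.
G_1 = 9. HB_4(9) = 2·4 + 1. Bump = 11. G_2 = 10.
G_2 = 10. HB_5(10) = 2·5. Bump = 12. G_3 = 11.
G_3 = 11. HB_6(11) = 6 + 5. Bump = 12. G_4 = 11.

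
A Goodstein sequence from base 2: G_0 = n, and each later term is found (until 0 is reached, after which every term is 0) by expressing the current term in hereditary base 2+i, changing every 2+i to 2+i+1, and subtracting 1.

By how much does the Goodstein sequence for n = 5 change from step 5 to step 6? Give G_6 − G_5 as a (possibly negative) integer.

i=0: 5 = 2^2 + 1 (b=2); 2→3: 3^3 + 1 = 28; 28−1 = 27
i=1: 27 = 3^3 (b=3); 3→4: 4^4 = 256; 256−1 = 255
i=2: 255 = 3·4^3 + 3·4^2 + 3·4 + 3 (b=4); 4→5: 3·5^3 + 3·5^2 + 3·5 + 3 = 468; 468−1 = 467
i=3: 467 = 3·5^3 + 3·5^2 + 3·5 + 2 (b=5); 5→6: 3·6^3 + 3·6^2 + 3·6 + 2 = 776; 776−1 = 775
i=4: 775 = 3·6^3 + 3·6^2 + 3·6 + 1 (b=6); 6→7: 3·7^3 + 3·7^2 + 3·7 + 1 = 1198; 1198−1 = 1197
i=5: 1197 = 3·7^3 + 3·7^2 + 3·7 (b=7); 7→8: 3·8^3 + 3·8^2 + 3·8 = 1752; 1752−1 = 1751

554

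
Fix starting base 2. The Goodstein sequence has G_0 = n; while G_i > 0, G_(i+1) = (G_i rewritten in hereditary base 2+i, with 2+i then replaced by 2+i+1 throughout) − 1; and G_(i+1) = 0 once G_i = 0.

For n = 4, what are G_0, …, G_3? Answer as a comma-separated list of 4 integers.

[0] 4 ≡ 2^2 (base 2). Lift 3: 27. −1: 26.
[1] 26 ≡ 2·3^2 + 2·3 + 2 (base 3). Lift 4: 42. −1: 41.
[2] 41 ≡ 2·4^2 + 2·4 + 1 (base 4). Lift 5: 61. −1: 60.

4, 26, 41, 60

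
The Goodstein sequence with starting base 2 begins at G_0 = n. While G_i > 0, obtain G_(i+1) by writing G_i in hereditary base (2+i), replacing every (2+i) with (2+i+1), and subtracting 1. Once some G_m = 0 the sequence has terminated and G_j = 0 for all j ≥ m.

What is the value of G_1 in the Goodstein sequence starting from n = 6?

base 2: 6 = 2^2 + 2; at 3: 3^3 + 3 = 30; next = 29
base 3: 29 = 3^3 + 2; at 4: 4^4 + 2 = 258; next = 257

29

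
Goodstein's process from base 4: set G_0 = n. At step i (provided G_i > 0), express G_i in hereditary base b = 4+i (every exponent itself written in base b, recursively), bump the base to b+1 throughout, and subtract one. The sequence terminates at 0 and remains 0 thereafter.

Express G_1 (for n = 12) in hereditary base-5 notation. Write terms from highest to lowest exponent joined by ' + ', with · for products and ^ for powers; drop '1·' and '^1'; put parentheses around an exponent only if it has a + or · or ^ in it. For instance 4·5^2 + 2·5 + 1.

G_0=12  [base 4] 3·4  →[4↦5]→  3·5 = 15  −1 ⇒ G_1=14
G_1=14  [base 5] 2·5 + 4  →[5↦6]→  2·6 + 4 = 16  −1 ⇒ G_2=15

2·5 + 4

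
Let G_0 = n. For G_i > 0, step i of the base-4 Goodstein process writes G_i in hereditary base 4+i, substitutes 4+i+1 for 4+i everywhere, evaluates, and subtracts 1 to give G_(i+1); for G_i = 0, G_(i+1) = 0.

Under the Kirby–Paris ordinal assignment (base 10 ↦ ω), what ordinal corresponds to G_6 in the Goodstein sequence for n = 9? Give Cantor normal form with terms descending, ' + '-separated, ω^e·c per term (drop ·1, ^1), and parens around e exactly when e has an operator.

9 —HB4→ 2·4 + 1 —bump→ 2·5 + 1 = 11 —(−1)→ 10
10 —HB5→ 2·5 —bump→ 2·6 = 12 —(−1)→ 11
11 —HB6→ 6 + 5 —bump→ 7 + 5 = 12 —(−1)→ 11
11 —HB7→ 7 + 4 —bump→ 8 + 4 = 12 —(−1)→ 11
11 —HB8→ 8 + 3 —bump→ 9 + 3 = 12 —(−1)→ 11
11 —HB9→ 9 + 2 —bump→ 10 + 2 = 12 —(−1)→ 11
11 —HB10→ 10 + 1 —bump→ 11 + 1 = 12 —(−1)→ 11

ω + 1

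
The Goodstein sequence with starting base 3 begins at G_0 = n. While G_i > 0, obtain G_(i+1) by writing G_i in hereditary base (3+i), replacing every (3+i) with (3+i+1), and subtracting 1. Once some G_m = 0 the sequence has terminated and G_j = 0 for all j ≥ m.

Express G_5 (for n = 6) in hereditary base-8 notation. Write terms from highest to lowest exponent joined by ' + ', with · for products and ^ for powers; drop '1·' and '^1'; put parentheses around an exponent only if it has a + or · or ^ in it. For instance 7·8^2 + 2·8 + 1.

7

[0] 6 ≡ 2·3 (base 3). Lift 4: 8. −1: 7.
[1] 7 ≡ 4 + 3 (base 4). Lift 5: 8. −1: 7.
[2] 7 ≡ 5 + 2 (base 5). Lift 6: 8. −1: 7.
[3] 7 ≡ 6 + 1 (base 6). Lift 7: 8. −1: 7.
[4] 7 ≡ 7 (base 7). Lift 8: 8. −1: 7.
[5] 7 ≡ 7 (base 8). Lift 9: 7. −1: 6.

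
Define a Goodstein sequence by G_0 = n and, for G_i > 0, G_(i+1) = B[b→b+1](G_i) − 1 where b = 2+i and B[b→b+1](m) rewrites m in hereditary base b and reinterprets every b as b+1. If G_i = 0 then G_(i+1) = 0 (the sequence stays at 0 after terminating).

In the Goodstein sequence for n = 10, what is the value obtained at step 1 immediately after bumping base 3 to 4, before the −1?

1026

G_0=10  [base 2] 2^(2 + 1) + 2  →[2↦3]→  3^(3 + 1) + 3 = 84  −1 ⇒ G_1=83
G_1=83  [base 3] 3^(3 + 1) + 2  →[3↦4]→  4^(4 + 1) + 2 = 1026  −1 ⇒ G_2=1025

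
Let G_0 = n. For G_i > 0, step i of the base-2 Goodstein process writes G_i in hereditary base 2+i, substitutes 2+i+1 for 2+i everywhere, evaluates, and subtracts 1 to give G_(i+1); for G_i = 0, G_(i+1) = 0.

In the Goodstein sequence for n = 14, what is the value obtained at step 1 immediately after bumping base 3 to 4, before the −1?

(0) 14|_2 = 2^(2 + 1) + 2^2 + 2 ↦ 3^(3 + 1) + 3^3 + 3|_3 = 111 ⇒ 110
(1) 110|_3 = 3^(3 + 1) + 3^3 + 2 ↦ 4^(4 + 1) + 4^4 + 2|_4 = 1282 ⇒ 1281

1282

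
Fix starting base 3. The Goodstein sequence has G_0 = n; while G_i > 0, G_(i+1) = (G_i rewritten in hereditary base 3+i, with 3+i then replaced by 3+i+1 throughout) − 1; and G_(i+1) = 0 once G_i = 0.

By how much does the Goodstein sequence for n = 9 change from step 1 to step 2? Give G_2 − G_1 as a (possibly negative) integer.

2

i=0: 9 = 3^2 (b=3); 3→4: 4^2 = 16; 16−1 = 15
i=1: 15 = 3·4 + 3 (b=4); 4→5: 3·5 + 3 = 18; 18−1 = 17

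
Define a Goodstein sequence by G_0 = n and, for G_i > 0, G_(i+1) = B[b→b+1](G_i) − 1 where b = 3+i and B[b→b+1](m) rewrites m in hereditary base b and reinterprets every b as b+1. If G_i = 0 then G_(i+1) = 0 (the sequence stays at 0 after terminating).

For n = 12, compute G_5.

63

i=0: 12 = 3^2 + 3 (b=3); 3→4: 4^2 + 4 = 20; 20−1 = 19
i=1: 19 = 4^2 + 3 (b=4); 4→5: 5^2 + 3 = 28; 28−1 = 27
i=2: 27 = 5^2 + 2 (b=5); 5→6: 6^2 + 2 = 38; 38−1 = 37
i=3: 37 = 6^2 + 1 (b=6); 6→7: 7^2 + 1 = 50; 50−1 = 49
i=4: 49 = 7^2 (b=7); 7→8: 8^2 = 64; 64−1 = 63
i=5: 63 = 7·8 + 7 (b=8); 8→9: 7·9 + 7 = 70; 70−1 = 69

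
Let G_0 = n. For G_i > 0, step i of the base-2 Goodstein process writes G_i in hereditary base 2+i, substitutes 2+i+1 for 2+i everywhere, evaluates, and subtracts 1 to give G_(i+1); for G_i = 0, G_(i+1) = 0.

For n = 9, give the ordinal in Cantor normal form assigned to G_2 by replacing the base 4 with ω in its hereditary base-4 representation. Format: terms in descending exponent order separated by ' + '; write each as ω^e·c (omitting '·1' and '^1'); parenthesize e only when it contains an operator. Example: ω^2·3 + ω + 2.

ω^ω·3 + ω^3·3 + ω^2·3 + ω·3 + 3

i=0: 9 = 2^(2 + 1) + 1 (b=2); 2→3: 3^(3 + 1) + 1 = 82; 82−1 = 81
i=1: 81 = 3^(3 + 1) (b=3); 3→4: 4^(4 + 1) = 1024; 1024−1 = 1023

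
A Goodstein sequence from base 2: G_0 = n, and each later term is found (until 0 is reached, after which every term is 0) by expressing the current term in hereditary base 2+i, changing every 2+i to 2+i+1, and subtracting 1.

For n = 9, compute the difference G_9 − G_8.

step 0: 9 = 2^(2 + 1) + 1; sub 3 for 2: 3^(3 + 1) + 1; = 82; G_1 = 82−1 = 81
step 1: 81 = 3^(3 + 1); sub 4 for 3: 4^(4 + 1); = 1024; G_2 = 1024−1 = 1023
step 2: 1023 = 3·4^4 + 3·4^3 + 3·4^2 + 3·4 + 3; sub 5 for 4: 3·5^5 + 3·5^3 + 3·5^2 + 3·5 + 3; = 9843; G_3 = 9843−1 = 9842
step 3: 9842 = 3·5^5 + 3·5^3 + 3·5^2 + 3·5 + 2; sub 6 for 5: 3·6^6 + 3·6^3 + 3·6^2 + 3·6 + 2; = 140744; G_4 = 140744−1 = 140743
step 4: 140743 = 3·6^6 + 3·6^3 + 3·6^2 + 3·6 + 1; sub 7 for 6: 3·7^7 + 3·7^3 + 3·7^2 + 3·7 + 1; = 2471827; G_5 = 2471827−1 = 2471826
step 5: 2471826 = 3·7^7 + 3·7^3 + 3·7^2 + 3·7; sub 8 for 7: 3·8^8 + 3·8^3 + 3·8^2 + 3·8; = 50333400; G_6 = 50333400−1 = 50333399
step 6: 50333399 = 3·8^8 + 3·8^3 + 3·8^2 + 2·8 + 7; sub 9 for 8: 3·9^9 + 3·9^3 + 3·9^2 + 2·9 + 7; = 1162263922; G_7 = 1162263922−1 = 1162263921
step 7: 1162263921 = 3·9^9 + 3·9^3 + 3·9^2 + 2·9 + 6; sub 10 for 9: 3·10^10 + 3·10^3 + 3·10^2 + 2·10 + 6; = 30000003326; G_8 = 30000003326−1 = 30000003325
step 8: 30000003325 = 3·10^10 + 3·10^3 + 3·10^2 + 2·10 + 5; sub 11 for 10: 3·11^11 + 3·11^3 + 3·11^2 + 2·11 + 5; = 855935016216; G_9 = 855935016216−1 = 855935016215

825935012890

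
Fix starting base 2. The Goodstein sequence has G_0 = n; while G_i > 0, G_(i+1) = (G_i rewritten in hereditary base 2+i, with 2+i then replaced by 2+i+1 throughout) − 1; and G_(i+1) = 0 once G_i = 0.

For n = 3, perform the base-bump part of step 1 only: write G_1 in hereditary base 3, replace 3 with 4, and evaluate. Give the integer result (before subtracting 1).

4

base 2: 3 = 2 + 1; at 3: 3 + 1 = 4; next = 3
base 3: 3 = 3; at 4: 4 = 4; next = 3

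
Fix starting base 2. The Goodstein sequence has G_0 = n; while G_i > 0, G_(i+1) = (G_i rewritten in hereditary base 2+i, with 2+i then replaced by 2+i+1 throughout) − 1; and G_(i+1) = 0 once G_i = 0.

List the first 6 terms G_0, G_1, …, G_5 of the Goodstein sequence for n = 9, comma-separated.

(0) 9|_2 = 2^(2 + 1) + 1 ↦ 3^(3 + 1) + 1|_3 = 82 ⇒ 81
(1) 81|_3 = 3^(3 + 1) ↦ 4^(4 + 1)|_4 = 1024 ⇒ 1023
(2) 1023|_4 = 3·4^4 + 3·4^3 + 3·4^2 + 3·4 + 3 ↦ 3·5^5 + 3·5^3 + 3·5^2 + 3·5 + 3|_5 = 9843 ⇒ 9842
(3) 9842|_5 = 3·5^5 + 3·5^3 + 3·5^2 + 3·5 + 2 ↦ 3·6^6 + 3·6^3 + 3·6^2 + 3·6 + 2|_6 = 140744 ⇒ 140743
(4) 140743|_6 = 3·6^6 + 3·6^3 + 3·6^2 + 3·6 + 1 ↦ 3·7^7 + 3·7^3 + 3·7^2 + 3·7 + 1|_7 = 2471827 ⇒ 2471826

9, 81, 1023, 9842, 140743, 2471826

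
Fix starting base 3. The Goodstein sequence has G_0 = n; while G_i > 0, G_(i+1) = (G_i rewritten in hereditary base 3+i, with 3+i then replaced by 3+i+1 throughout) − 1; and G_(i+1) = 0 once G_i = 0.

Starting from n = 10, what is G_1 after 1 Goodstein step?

16

base 3: 10 = 3^2 + 1; at 4: 4^2 + 1 = 17; next = 16
base 4: 16 = 4^2; at 5: 5^2 = 25; next = 24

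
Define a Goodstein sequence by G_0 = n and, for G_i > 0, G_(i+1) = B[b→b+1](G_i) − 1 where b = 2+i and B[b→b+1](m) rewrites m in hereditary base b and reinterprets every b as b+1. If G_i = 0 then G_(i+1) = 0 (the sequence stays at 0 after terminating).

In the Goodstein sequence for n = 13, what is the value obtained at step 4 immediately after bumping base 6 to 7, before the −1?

5765999

G_0=13  [base 2] 2^(2 + 1) + 2^2 + 1  →[2↦3]→  3^(3 + 1) + 3^3 + 1 = 109  −1 ⇒ G_1=108
G_1=108  [base 3] 3^(3 + 1) + 3^3  →[3↦4]→  4^(4 + 1) + 4^4 = 1280  −1 ⇒ G_2=1279
G_2=1279  [base 4] 4^(4 + 1) + 3·4^3 + 3·4^2 + 3·4 + 3  →[4↦5]→  5^(5 + 1) + 3·5^3 + 3·5^2 + 3·5 + 3 = 16093  −1 ⇒ G_3=16092
G_3=16092  [base 5] 5^(5 + 1) + 3·5^3 + 3·5^2 + 3·5 + 2  →[5↦6]→  6^(6 + 1) + 3·6^3 + 3·6^2 + 3·6 + 2 = 280712  −1 ⇒ G_4=280711
G_4=280711  [base 6] 6^(6 + 1) + 3·6^3 + 3·6^2 + 3·6 + 1  →[6↦7]→  7^(7 + 1) + 3·7^3 + 3·7^2 + 3·7 + 1 = 5765999  −1 ⇒ G_5=5765998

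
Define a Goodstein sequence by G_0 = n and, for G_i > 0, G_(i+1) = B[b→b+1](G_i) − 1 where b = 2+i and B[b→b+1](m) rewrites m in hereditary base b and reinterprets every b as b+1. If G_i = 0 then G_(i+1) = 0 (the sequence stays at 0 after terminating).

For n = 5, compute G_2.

255

i=0: 5 = 2^2 + 1 (b=2); 2→3: 3^3 + 1 = 28; 28−1 = 27
i=1: 27 = 3^3 (b=3); 3→4: 4^4 = 256; 256−1 = 255
i=2: 255 = 3·4^3 + 3·4^2 + 3·4 + 3 (b=4); 4→5: 3·5^3 + 3·5^2 + 3·5 + 3 = 468; 468−1 = 467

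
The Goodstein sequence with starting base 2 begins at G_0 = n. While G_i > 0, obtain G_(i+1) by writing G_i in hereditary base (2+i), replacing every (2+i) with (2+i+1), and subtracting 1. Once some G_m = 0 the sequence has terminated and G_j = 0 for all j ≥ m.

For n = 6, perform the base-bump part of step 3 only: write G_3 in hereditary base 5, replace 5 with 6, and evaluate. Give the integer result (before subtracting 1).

6 —HB2→ 2^2 + 2 —bump→ 3^3 + 3 = 30 —(−1)→ 29
29 —HB3→ 3^3 + 2 —bump→ 4^4 + 2 = 258 —(−1)→ 257
257 —HB4→ 4^4 + 1 —bump→ 5^5 + 1 = 3126 —(−1)→ 3125

46656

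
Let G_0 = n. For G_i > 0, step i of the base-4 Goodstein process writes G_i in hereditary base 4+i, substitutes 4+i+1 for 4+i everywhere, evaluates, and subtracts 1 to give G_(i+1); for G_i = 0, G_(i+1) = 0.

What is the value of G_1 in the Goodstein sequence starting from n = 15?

i=0: 15 = 3·4 + 3 (b=4); 4→5: 3·5 + 3 = 18; 18−1 = 17
i=1: 17 = 3·5 + 2 (b=5); 5→6: 3·6 + 2 = 20; 20−1 = 19

17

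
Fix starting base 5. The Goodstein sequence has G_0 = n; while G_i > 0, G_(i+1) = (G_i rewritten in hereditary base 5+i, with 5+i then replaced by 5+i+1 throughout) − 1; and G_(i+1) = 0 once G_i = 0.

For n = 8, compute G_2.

8

base 5: 8 = 5 + 3; at 6: 6 + 3 = 9; next = 8
base 6: 8 = 6 + 2; at 7: 7 + 2 = 9; next = 8
base 7: 8 = 7 + 1; at 8: 8 + 1 = 9; next = 8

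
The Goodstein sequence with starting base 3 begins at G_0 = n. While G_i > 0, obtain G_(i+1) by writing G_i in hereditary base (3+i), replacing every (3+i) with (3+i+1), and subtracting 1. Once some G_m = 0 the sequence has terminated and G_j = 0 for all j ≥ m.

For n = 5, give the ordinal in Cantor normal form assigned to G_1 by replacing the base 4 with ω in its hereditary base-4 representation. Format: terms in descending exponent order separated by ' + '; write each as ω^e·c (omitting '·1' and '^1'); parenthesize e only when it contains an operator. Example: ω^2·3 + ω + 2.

(0) 5|_3 = 3 + 2 ↦ 4 + 2|_4 = 6 ⇒ 5
(1) 5|_4 = 4 + 1 ↦ 5 + 1|_5 = 6 ⇒ 5

ω + 1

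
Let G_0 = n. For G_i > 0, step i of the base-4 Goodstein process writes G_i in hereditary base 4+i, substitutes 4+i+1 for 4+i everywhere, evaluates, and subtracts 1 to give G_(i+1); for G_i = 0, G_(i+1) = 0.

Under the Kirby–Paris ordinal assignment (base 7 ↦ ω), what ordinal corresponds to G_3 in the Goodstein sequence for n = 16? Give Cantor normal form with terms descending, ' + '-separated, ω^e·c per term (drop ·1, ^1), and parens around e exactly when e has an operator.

step 0: 16 = 4^2; sub 5 for 4: 5^2; = 25; G_1 = 25−1 = 24
step 1: 24 = 4·5 + 4; sub 6 for 5: 4·6 + 4; = 28; G_2 = 28−1 = 27
step 2: 27 = 4·6 + 3; sub 7 for 6: 4·7 + 3; = 31; G_3 = 31−1 = 30
step 3: 30 = 4·7 + 2; sub 8 for 7: 4·8 + 2; = 34; G_4 = 34−1 = 33

ω·4 + 2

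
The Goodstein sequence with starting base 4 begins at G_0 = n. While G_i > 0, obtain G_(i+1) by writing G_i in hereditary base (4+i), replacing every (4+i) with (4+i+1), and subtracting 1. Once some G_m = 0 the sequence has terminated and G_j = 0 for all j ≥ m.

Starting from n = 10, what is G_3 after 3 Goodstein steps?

10 —HB4→ 2·4 + 2 —bump→ 2·5 + 2 = 12 —(−1)→ 11
11 —HB5→ 2·5 + 1 —bump→ 2·6 + 1 = 13 —(−1)→ 12
12 —HB6→ 2·6 —bump→ 2·7 = 14 —(−1)→ 13

13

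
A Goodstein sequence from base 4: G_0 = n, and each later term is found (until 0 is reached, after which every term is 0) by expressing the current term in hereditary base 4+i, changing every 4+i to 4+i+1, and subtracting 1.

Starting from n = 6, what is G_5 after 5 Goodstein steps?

[0] 6 ≡ 4 + 2 (base 4). Lift 5: 7. −1: 6.
[1] 6 ≡ 5 + 1 (base 5). Lift 6: 7. −1: 6.
[2] 6 ≡ 6 (base 6). Lift 7: 7. −1: 6.
[3] 6 ≡ 6 (base 7). Lift 8: 6. −1: 5.
[4] 5 ≡ 5 (base 8). Lift 9: 5. −1: 4.
[5] 4 ≡ 4 (base 9). Lift 10: 4. −1: 3.

4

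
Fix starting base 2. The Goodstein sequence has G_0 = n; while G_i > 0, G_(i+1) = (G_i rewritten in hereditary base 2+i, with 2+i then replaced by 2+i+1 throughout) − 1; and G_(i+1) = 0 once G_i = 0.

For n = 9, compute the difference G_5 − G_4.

2331083

9 —HB2→ 2^(2 + 1) + 1 —bump→ 3^(3 + 1) + 1 = 82 —(−1)→ 81
81 —HB3→ 3^(3 + 1) —bump→ 4^(4 + 1) = 1024 —(−1)→ 1023
1023 —HB4→ 3·4^4 + 3·4^3 + 3·4^2 + 3·4 + 3 —bump→ 3·5^5 + 3·5^3 + 3·5^2 + 3·5 + 3 = 9843 —(−1)→ 9842
9842 —HB5→ 3·5^5 + 3·5^3 + 3·5^2 + 3·5 + 2 —bump→ 3·6^6 + 3·6^3 + 3·6^2 + 3·6 + 2 = 140744 —(−1)→ 140743
140743 —HB6→ 3·6^6 + 3·6^3 + 3·6^2 + 3·6 + 1 —bump→ 3·7^7 + 3·7^3 + 3·7^2 + 3·7 + 1 = 2471827 —(−1)→ 2471826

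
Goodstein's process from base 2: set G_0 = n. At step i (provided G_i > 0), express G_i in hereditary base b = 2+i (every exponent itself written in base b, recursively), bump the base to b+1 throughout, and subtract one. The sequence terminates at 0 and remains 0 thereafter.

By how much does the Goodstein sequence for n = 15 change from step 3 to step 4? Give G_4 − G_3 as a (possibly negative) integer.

307841

15 —HB2→ 2^(2 + 1) + 2^2 + 2 + 1 —bump→ 3^(3 + 1) + 3^3 + 3 + 1 = 112 —(−1)→ 111
111 —HB3→ 3^(3 + 1) + 3^3 + 3 —bump→ 4^(4 + 1) + 4^4 + 4 = 1284 —(−1)→ 1283
1283 —HB4→ 4^(4 + 1) + 4^4 + 3 —bump→ 5^(5 + 1) + 5^5 + 3 = 18753 —(−1)→ 18752
18752 —HB5→ 5^(5 + 1) + 5^5 + 2 —bump→ 6^(6 + 1) + 6^6 + 2 = 326594 —(−1)→ 326593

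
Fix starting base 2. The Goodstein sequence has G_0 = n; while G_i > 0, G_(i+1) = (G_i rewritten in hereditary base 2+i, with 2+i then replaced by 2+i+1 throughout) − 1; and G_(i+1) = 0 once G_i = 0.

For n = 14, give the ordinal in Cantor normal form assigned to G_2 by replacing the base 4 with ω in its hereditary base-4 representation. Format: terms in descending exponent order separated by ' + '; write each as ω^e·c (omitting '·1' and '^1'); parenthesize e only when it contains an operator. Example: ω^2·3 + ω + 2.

G_0=14  [base 2] 2^(2 + 1) + 2^2 + 2  →[2↦3]→  3^(3 + 1) + 3^3 + 3 = 111  −1 ⇒ G_1=110
G_1=110  [base 3] 3^(3 + 1) + 3^3 + 2  →[3↦4]→  4^(4 + 1) + 4^4 + 2 = 1282  −1 ⇒ G_2=1281

ω^(ω + 1) + ω^ω + 1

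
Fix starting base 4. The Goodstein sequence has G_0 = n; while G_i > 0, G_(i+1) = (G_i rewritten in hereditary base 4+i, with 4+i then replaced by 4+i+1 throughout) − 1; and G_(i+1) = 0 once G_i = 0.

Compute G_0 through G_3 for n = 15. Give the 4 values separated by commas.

15, 17, 19, 21

i=0: 15 = 3·4 + 3 (b=4); 4→5: 3·5 + 3 = 18; 18−1 = 17
i=1: 17 = 3·5 + 2 (b=5); 5→6: 3·6 + 2 = 20; 20−1 = 19
i=2: 19 = 3·6 + 1 (b=6); 6→7: 3·7 + 1 = 22; 22−1 = 21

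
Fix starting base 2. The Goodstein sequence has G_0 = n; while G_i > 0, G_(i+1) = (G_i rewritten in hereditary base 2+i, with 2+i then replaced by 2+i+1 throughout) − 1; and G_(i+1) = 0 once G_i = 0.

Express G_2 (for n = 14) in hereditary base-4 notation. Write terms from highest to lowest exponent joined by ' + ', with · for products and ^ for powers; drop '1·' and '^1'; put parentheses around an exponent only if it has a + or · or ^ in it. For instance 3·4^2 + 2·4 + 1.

14 —HB2→ 2^(2 + 1) + 2^2 + 2 —bump→ 3^(3 + 1) + 3^3 + 3 = 111 —(−1)→ 110
110 —HB3→ 3^(3 + 1) + 3^3 + 2 —bump→ 4^(4 + 1) + 4^4 + 2 = 1282 —(−1)→ 1281
1281 —HB4→ 4^(4 + 1) + 4^4 + 1 —bump→ 5^(5 + 1) + 5^5 + 1 = 18751 —(−1)→ 18750

4^(4 + 1) + 4^4 + 1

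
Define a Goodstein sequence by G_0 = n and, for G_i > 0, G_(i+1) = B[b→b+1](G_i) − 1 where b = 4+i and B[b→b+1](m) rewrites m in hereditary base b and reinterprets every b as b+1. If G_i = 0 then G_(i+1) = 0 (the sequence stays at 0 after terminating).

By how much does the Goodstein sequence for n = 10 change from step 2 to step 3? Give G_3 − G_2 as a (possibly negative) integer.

i=0: 10 = 2·4 + 2 (b=4); 4→5: 2·5 + 2 = 12; 12−1 = 11
i=1: 11 = 2·5 + 1 (b=5); 5→6: 2·6 + 1 = 13; 13−1 = 12
i=2: 12 = 2·6 (b=6); 6→7: 2·7 = 14; 14−1 = 13

1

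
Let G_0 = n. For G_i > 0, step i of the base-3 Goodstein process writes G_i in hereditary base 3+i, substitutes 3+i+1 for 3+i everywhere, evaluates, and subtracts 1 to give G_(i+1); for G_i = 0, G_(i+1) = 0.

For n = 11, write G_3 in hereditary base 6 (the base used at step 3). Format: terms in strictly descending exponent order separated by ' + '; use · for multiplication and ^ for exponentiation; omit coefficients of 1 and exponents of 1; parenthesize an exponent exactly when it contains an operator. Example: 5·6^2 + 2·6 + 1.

G_0 = 11. HB_3(11) = 3^2 + 2. Bump = 18. G_1 = 17.
G_1 = 17. HB_4(17) = 4^2 + 1. Bump = 26. G_2 = 25.
G_2 = 25. HB_5(25) = 5^2. Bump = 36. G_3 = 35.
G_3 = 35. HB_6(35) = 5·6 + 5. Bump = 40. G_4 = 39.

5·6 + 5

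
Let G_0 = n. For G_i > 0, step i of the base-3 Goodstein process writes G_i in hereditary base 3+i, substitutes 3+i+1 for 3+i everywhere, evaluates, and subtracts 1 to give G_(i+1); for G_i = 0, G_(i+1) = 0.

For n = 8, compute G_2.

G_0=8  [base 3] 2·3 + 2  →[3↦4]→  2·4 + 2 = 10  −1 ⇒ G_1=9
G_1=9  [base 4] 2·4 + 1  →[4↦5]→  2·5 + 1 = 11  −1 ⇒ G_2=10

10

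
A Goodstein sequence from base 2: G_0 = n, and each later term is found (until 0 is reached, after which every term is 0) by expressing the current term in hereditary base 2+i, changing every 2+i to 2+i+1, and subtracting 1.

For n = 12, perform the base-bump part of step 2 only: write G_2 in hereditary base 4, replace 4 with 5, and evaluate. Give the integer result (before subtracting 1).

15686

i=0: 12 = 2^(2 + 1) + 2^2 (b=2); 2→3: 3^(3 + 1) + 3^3 = 108; 108−1 = 107
i=1: 107 = 3^(3 + 1) + 2·3^2 + 2·3 + 2 (b=3); 3→4: 4^(4 + 1) + 2·4^2 + 2·4 + 2 = 1066; 1066−1 = 1065
i=2: 1065 = 4^(4 + 1) + 2·4^2 + 2·4 + 1 (b=4); 4→5: 5^(5 + 1) + 2·5^2 + 2·5 + 1 = 15686; 15686−1 = 15685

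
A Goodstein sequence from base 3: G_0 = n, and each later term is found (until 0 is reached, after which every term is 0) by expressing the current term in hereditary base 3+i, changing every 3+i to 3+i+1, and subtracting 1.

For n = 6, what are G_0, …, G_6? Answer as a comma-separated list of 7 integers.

step 0: 6 = 2·3; sub 4 for 3: 2·4; = 8; G_1 = 8−1 = 7
step 1: 7 = 4 + 3; sub 5 for 4: 5 + 3; = 8; G_2 = 8−1 = 7
step 2: 7 = 5 + 2; sub 6 for 5: 6 + 2; = 8; G_3 = 8−1 = 7
step 3: 7 = 6 + 1; sub 7 for 6: 7 + 1; = 8; G_4 = 8−1 = 7
step 4: 7 = 7; sub 8 for 7: 8; = 8; G_5 = 8−1 = 7
step 5: 7 = 7; sub 9 for 8: 7; = 7; G_6 = 7−1 = 6

6, 7, 7, 7, 7, 7, 6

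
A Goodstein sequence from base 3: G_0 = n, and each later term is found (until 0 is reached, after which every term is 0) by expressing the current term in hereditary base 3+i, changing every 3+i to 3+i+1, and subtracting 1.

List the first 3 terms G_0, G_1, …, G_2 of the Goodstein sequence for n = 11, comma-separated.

[0] 11 ≡ 3^2 + 2 (base 3). Lift 4: 18. −1: 17.
[1] 17 ≡ 4^2 + 1 (base 4). Lift 5: 26. −1: 25.

11, 17, 25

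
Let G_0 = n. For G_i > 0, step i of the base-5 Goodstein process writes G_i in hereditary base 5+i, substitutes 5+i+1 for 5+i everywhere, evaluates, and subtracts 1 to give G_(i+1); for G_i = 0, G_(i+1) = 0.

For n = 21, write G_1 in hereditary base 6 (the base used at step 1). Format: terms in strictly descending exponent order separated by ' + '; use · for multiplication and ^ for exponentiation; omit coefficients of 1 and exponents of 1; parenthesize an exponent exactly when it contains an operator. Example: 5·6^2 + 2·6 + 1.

i=0: 21 = 4·5 + 1 (b=5); 5→6: 4·6 + 1 = 25; 25−1 = 24
i=1: 24 = 4·6 (b=6); 6→7: 4·7 = 28; 28−1 = 27

4·6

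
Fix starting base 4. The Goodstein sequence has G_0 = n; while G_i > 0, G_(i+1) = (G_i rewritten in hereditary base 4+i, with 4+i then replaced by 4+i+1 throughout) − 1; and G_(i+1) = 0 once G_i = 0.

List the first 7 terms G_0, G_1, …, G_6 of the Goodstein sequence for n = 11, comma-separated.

G_0 = 11. HB_4(11) = 2·4 + 3. Bump = 13. G_1 = 12.
G_1 = 12. HB_5(12) = 2·5 + 2. Bump = 14. G_2 = 13.
G_2 = 13. HB_6(13) = 2·6 + 1. Bump = 15. G_3 = 14.
G_3 = 14. HB_7(14) = 2·7. Bump = 16. G_4 = 15.
G_4 = 15. HB_8(15) = 8 + 7. Bump = 16. G_5 = 15.
G_5 = 15. HB_9(15) = 9 + 6. Bump = 16. G_6 = 15.

11, 12, 13, 14, 15, 15, 15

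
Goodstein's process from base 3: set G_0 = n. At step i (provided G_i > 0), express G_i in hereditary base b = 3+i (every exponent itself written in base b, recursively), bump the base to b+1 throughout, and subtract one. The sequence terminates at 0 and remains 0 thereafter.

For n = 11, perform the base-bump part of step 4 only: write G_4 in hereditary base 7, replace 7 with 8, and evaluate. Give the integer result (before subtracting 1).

i=0: 11 = 3^2 + 2 (b=3); 3→4: 4^2 + 2 = 18; 18−1 = 17
i=1: 17 = 4^2 + 1 (b=4); 4→5: 5^2 + 1 = 26; 26−1 = 25
i=2: 25 = 5^2 (b=5); 5→6: 6^2 = 36; 36−1 = 35
i=3: 35 = 5·6 + 5 (b=6); 6→7: 5·7 + 5 = 40; 40−1 = 39
i=4: 39 = 5·7 + 4 (b=7); 7→8: 5·8 + 4 = 44; 44−1 = 43

44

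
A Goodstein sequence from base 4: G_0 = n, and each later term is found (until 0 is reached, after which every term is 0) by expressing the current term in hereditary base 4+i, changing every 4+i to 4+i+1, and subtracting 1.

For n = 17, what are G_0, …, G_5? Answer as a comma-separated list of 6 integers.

17, 25, 35, 39, 43, 47

(0) 17|_4 = 4^2 + 1 ↦ 5^2 + 1|_5 = 26 ⇒ 25
(1) 25|_5 = 5^2 ↦ 6^2|_6 = 36 ⇒ 35
(2) 35|_6 = 5·6 + 5 ↦ 5·7 + 5|_7 = 40 ⇒ 39
(3) 39|_7 = 5·7 + 4 ↦ 5·8 + 4|_8 = 44 ⇒ 43
(4) 43|_8 = 5·8 + 3 ↦ 5·9 + 3|_9 = 48 ⇒ 47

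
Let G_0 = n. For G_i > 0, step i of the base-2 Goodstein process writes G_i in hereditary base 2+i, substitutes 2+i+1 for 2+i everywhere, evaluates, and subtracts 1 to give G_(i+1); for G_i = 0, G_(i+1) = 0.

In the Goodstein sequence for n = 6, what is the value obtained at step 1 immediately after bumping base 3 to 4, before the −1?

258

G_0 = 6. HB_2(6) = 2^2 + 2. Bump = 30. G_1 = 29.
G_1 = 29. HB_3(29) = 3^3 + 2. Bump = 258. G_2 = 257.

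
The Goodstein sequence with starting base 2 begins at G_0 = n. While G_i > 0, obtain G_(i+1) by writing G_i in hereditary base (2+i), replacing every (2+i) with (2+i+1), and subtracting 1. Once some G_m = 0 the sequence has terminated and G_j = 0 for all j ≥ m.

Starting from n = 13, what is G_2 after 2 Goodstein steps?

1279

G_0=13  [base 2] 2^(2 + 1) + 2^2 + 1  →[2↦3]→  3^(3 + 1) + 3^3 + 1 = 109  −1 ⇒ G_1=108
G_1=108  [base 3] 3^(3 + 1) + 3^3  →[3↦4]→  4^(4 + 1) + 4^4 = 1280  −1 ⇒ G_2=1279
G_2=1279  [base 4] 4^(4 + 1) + 3·4^3 + 3·4^2 + 3·4 + 3  →[4↦5]→  5^(5 + 1) + 3·5^3 + 3·5^2 + 3·5 + 3 = 16093  −1 ⇒ G_3=16092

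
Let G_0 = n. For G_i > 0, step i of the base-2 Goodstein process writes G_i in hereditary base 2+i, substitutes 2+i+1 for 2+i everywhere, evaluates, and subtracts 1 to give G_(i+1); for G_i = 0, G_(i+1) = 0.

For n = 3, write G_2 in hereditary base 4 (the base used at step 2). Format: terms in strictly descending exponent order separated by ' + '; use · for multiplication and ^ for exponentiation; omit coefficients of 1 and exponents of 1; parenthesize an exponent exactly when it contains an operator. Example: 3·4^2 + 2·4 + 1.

step 0: 3 = 2 + 1; sub 3 for 2: 3 + 1; = 4; G_1 = 4−1 = 3
step 1: 3 = 3; sub 4 for 3: 4; = 4; G_2 = 4−1 = 3

3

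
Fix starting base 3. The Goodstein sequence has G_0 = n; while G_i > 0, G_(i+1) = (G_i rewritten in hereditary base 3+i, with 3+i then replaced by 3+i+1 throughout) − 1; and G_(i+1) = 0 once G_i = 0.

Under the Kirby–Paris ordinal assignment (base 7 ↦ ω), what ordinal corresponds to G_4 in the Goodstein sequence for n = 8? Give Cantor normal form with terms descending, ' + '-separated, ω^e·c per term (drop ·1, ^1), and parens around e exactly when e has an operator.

base 3: 8 = 2·3 + 2; at 4: 2·4 + 2 = 10; next = 9
base 4: 9 = 2·4 + 1; at 5: 2·5 + 1 = 11; next = 10
base 5: 10 = 2·5; at 6: 2·6 = 12; next = 11
base 6: 11 = 6 + 5; at 7: 7 + 5 = 12; next = 11
base 7: 11 = 7 + 4; at 8: 8 + 4 = 12; next = 11

ω + 4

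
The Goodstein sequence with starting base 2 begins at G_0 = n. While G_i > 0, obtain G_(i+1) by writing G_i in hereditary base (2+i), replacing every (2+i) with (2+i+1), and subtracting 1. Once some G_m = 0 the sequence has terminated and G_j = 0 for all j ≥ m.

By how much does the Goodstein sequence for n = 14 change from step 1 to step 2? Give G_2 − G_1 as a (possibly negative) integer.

14 —HB2→ 2^(2 + 1) + 2^2 + 2 —bump→ 3^(3 + 1) + 3^3 + 3 = 111 —(−1)→ 110
110 —HB3→ 3^(3 + 1) + 3^3 + 2 —bump→ 4^(4 + 1) + 4^4 + 2 = 1282 —(−1)→ 1281

1171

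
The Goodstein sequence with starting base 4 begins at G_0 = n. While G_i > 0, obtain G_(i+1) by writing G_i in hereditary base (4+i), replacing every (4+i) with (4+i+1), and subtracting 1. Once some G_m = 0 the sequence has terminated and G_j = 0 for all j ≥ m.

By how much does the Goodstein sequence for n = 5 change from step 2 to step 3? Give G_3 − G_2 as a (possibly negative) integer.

-1

[0] 5 ≡ 4 + 1 (base 4). Lift 5: 6. −1: 5.
[1] 5 ≡ 5 (base 5). Lift 6: 6. −1: 5.
[2] 5 ≡ 5 (base 6). Lift 7: 5. −1: 4.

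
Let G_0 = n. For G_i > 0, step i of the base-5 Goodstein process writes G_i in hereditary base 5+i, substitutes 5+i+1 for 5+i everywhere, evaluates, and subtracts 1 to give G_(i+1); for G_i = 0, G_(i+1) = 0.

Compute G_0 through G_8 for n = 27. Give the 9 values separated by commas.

G_0=27  [base 5] 5^2 + 2  →[5↦6]→  6^2 + 2 = 38  −1 ⇒ G_1=37
G_1=37  [base 6] 6^2 + 1  →[6↦7]→  7^2 + 1 = 50  −1 ⇒ G_2=49
G_2=49  [base 7] 7^2  →[7↦8]→  8^2 = 64  −1 ⇒ G_3=63
G_3=63  [base 8] 7·8 + 7  →[8↦9]→  7·9 + 7 = 70  −1 ⇒ G_4=69
G_4=69  [base 9] 7·9 + 6  →[9↦10]→  7·10 + 6 = 76  −1 ⇒ G_5=75
G_5=75  [base 10] 7·10 + 5  →[10↦11]→  7·11 + 5 = 82  −1 ⇒ G_6=81
G_6=81  [base 11] 7·11 + 4  →[11↦12]→  7·12 + 4 = 88  −1 ⇒ G_7=87
G_7=87  [base 12] 7·12 + 3  →[12↦13]→  7·13 + 3 = 94  −1 ⇒ G_8=93

27, 37, 49, 63, 69, 75, 81, 87, 93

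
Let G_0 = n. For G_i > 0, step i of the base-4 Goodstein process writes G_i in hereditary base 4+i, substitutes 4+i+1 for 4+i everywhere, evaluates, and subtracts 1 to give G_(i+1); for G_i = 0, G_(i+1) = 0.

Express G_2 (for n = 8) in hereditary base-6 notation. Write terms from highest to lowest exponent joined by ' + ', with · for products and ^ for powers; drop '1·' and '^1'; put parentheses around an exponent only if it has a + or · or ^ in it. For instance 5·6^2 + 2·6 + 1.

i=0: 8 = 2·4 (b=4); 4→5: 2·5 = 10; 10−1 = 9
i=1: 9 = 5 + 4 (b=5); 5→6: 6 + 4 = 10; 10−1 = 9

6 + 3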